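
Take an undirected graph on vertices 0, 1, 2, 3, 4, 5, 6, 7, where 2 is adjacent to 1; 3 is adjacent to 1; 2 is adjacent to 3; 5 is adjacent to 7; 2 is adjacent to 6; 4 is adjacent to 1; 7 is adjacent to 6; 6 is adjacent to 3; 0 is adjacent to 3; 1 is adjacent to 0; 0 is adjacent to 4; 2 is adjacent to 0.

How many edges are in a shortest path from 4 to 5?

5

Distance 0: 4.
Distance 1: 0, 1.
Distance 2: 2, 3.
Distance 3: 6.
Distance 4: 7.
Distance 5: 5 — contains 5.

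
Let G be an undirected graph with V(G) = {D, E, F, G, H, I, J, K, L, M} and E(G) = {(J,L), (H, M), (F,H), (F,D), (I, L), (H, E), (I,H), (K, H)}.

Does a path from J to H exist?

Explore from J.
Distance 1: reach L.
Distance 2: reach I.
Distance 3: reach H.
Found H.

Yes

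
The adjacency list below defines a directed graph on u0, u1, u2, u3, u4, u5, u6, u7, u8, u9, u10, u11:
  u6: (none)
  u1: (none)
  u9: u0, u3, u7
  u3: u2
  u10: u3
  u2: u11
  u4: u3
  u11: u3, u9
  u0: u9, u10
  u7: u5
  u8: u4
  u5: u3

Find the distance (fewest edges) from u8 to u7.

6

Distance 0: u8.
Distance 1: u4.
Distance 2: u3.
Distance 3: u2.
Distance 4: u11.
Distance 5: u9.
Distance 6: u0, u7 — contains u7.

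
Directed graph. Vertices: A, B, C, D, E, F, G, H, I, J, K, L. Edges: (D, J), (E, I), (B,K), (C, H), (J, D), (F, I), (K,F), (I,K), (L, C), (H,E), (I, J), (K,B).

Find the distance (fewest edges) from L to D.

Distance 0: L.
Distance 1: C.
Distance 2: H.
Distance 3: E.
Distance 4: I.
Distance 5: J, K.
Distance 6: B, D, F — contains D.

6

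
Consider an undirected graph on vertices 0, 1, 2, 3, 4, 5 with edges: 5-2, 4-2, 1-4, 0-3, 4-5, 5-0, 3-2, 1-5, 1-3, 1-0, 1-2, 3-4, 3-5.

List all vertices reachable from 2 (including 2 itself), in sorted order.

0, 1, 2, 3, 4, 5

Start at 2.
Its neighbours: 1, 3, 4, 5.
Then their neighbours: 0.
Every vertex is now reached.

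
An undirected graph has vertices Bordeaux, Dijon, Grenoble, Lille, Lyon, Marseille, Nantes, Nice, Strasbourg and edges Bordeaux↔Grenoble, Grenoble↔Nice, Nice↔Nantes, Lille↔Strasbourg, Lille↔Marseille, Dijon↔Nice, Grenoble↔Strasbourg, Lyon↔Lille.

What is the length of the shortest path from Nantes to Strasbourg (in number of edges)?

3

Distance 0: Nantes.
Distance 1: Nice.
Distance 2: Dijon, Grenoble.
Distance 3: Bordeaux, Strasbourg — contains Strasbourg.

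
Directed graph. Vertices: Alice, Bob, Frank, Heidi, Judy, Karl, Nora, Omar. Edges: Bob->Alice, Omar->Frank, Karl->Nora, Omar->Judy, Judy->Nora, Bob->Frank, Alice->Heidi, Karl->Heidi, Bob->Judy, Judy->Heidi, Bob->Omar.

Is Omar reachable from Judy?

No

Explore from Judy.
Distance 1: reach Heidi, Nora.
The search from Judy is exhausted; no directed path reaches Omar.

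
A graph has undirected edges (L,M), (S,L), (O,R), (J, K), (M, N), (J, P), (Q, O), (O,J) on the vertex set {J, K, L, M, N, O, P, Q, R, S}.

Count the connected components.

2

From J: component {J, K, O, P, Q, R}.
From L: component {L, M, N, S}.
That's 2 components.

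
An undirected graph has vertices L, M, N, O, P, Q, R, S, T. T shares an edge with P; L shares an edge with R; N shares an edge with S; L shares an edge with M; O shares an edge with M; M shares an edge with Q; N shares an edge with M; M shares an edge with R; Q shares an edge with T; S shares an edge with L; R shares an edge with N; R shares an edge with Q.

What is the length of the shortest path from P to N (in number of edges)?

4

Distance 0: P.
Distance 1: T.
Distance 2: Q.
Distance 3: M, R.
Distance 4: L, N, O — contains N.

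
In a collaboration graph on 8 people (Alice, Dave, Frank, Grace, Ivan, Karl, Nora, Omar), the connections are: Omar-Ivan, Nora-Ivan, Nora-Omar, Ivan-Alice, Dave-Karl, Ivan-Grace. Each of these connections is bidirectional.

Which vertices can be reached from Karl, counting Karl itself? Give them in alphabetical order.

Start at Karl.
Its neighbours: Dave.
Nothing further is reachable.

Dave, Karl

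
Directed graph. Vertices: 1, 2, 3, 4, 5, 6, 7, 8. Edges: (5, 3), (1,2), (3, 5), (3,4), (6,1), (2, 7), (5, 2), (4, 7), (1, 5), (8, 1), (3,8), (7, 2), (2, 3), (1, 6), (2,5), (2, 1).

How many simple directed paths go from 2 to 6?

3

2→1→6
2→3→8→1→6
2→5→3→8→1→6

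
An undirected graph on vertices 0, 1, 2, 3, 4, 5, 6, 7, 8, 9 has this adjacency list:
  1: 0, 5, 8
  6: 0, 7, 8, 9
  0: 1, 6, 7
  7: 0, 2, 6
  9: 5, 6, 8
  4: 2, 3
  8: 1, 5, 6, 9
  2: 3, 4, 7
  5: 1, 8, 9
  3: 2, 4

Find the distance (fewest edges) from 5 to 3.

5

Distance 0: 5.
Distance 1: 1, 8, 9.
Distance 2: 0, 6.
Distance 3: 7.
Distance 4: 2.
Distance 5: 3, 4 — contains 3.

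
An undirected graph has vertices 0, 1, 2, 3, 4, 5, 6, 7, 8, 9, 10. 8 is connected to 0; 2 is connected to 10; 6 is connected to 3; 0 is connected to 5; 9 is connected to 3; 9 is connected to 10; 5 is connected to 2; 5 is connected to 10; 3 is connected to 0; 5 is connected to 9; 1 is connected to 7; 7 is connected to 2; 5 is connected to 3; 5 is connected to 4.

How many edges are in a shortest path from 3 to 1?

Distance 0: 3.
Distance 1: 0, 5, 6, 9.
Distance 2: 2, 4, 8, 10.
Distance 3: 7.
Distance 4: 1 — contains 1.

4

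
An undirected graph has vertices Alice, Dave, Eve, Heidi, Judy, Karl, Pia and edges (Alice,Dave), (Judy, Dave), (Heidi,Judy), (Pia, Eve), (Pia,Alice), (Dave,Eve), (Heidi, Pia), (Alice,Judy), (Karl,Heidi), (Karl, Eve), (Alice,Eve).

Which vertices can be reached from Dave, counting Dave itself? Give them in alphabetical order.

Alice, Dave, Eve, Heidi, Judy, Karl, Pia

Start at Dave.
Its neighbours: Alice, Eve, Judy.
Then their neighbours: Heidi, Karl, Pia.
Every vertex is now reached.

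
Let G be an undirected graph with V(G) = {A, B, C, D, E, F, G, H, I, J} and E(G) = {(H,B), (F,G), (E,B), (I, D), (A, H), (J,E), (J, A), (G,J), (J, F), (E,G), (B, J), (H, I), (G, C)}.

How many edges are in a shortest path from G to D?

Distance 0: G.
Distance 1: C, E, F, J.
Distance 2: A, B.
Distance 3: H.
Distance 4: I.
Distance 5: D — contains D.

5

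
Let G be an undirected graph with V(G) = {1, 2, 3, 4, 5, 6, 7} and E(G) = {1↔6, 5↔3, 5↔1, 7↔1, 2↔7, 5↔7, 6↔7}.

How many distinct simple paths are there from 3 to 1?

3

3–5–1
3–5–7–1
3–5–7–6–1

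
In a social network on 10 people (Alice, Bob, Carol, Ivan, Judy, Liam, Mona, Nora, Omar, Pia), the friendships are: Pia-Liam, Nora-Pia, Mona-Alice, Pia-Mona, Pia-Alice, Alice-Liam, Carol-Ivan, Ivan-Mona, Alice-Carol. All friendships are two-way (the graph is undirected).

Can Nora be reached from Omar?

Omar has no edges, so nothing is reachable from it.

No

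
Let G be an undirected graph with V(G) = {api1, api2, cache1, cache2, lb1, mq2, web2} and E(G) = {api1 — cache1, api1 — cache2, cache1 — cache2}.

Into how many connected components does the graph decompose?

From api1: component {api1, cache1, cache2}.
From api2: component {api2}.
From lb1: component {lb1}.
From mq2: component {mq2}.
From web2: component {web2}.
That's 5 components.

5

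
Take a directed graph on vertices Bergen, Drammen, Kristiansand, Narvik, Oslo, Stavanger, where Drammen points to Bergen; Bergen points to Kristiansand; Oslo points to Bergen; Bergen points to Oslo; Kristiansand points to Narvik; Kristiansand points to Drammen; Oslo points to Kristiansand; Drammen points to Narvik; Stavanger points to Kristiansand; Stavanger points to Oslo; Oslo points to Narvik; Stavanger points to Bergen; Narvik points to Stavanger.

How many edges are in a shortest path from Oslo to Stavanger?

2

Distance 0: Oslo.
Distance 1: Bergen, Kristiansand, Narvik.
Distance 2: Drammen, Stavanger — contains Stavanger.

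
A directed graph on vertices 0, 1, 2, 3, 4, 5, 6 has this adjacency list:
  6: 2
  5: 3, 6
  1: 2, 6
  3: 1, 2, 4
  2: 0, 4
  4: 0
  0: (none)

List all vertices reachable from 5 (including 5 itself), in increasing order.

0, 1, 2, 3, 4, 5, 6

Start at 5.
Its neighbours: 3, 6.
Then their neighbours: 1, 2, 4.
Then next layer: 0.
Every vertex is now reached.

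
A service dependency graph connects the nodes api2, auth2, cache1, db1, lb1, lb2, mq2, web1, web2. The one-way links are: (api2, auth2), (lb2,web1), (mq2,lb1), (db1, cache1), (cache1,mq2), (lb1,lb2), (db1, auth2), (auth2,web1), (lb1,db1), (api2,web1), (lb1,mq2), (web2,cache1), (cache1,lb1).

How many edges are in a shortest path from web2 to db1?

Distance 0: web2.
Distance 1: cache1.
Distance 2: lb1, mq2.
Distance 3: db1, lb2 — contains db1.

3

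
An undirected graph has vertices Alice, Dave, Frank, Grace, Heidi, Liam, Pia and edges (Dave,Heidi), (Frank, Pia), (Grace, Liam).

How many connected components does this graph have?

4

From Alice: component {Alice}.
From Dave: component {Dave, Heidi}.
From Frank: component {Frank, Pia}.
From Grace: component {Grace, Liam}.
That's 4 components.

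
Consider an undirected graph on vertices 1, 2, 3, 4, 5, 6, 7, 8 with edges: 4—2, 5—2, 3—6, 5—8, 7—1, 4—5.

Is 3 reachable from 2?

No

Explore from 2.
Distance 1: reach 4, 5.
Distance 2: reach 8.
The search is exhausted without reaching 3; it lies in a different component.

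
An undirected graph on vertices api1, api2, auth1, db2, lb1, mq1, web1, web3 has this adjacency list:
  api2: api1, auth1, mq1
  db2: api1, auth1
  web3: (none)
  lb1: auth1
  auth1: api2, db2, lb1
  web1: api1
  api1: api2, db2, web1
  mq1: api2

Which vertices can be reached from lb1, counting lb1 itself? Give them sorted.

api1, api2, auth1, db2, lb1, mq1, web1

Start at lb1.
Its neighbours: auth1.
Then their neighbours: api2, db2.
Then next layer: api1, mq1.
Then next layer: web1.
Nothing further is reachable.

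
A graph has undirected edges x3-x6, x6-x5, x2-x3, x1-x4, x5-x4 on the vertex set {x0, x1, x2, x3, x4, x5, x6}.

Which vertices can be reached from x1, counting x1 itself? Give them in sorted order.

Start at x1.
Its neighbours: x4.
Then their neighbours: x5.
Then next layer: x6.
Then next layer: x3.
Then next layer: x2.
Nothing further is reachable.

x1, x2, x3, x4, x5, x6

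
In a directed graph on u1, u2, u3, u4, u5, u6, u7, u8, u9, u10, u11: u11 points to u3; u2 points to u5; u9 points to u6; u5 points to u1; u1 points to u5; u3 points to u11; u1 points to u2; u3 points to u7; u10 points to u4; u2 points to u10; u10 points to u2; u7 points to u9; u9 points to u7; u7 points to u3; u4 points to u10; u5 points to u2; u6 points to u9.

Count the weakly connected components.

3

From u1: component {u1, u2, u4, u5, u10}.
From u3: component {u3, u6, u7, u9, u11}.
From u8: component {u8}.
That's 3 components.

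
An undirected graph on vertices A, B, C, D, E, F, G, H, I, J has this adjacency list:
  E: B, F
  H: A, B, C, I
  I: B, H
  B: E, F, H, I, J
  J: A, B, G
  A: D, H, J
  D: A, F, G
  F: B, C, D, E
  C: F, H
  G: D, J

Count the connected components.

From A: component {A, B, C, D, E, F, G, H, I, J}.
That's 1 component.

1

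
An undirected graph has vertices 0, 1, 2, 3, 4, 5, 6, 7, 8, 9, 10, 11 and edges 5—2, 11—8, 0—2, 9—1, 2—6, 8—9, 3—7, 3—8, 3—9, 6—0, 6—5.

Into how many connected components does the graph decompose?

4

From 0: component {0, 2, 5, 6}.
From 1: component {1, 3, 7, 8, 9, 11}.
From 4: component {4}.
From 10: component {10}.
That's 4 components.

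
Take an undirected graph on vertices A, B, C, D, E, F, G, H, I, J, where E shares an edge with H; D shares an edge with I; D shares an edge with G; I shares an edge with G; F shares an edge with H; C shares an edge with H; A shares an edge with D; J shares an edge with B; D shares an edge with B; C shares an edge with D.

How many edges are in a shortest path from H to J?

Distance 0: H.
Distance 1: C, E, F.
Distance 2: D.
Distance 3: A, B, G, I.
Distance 4: J — contains J.

4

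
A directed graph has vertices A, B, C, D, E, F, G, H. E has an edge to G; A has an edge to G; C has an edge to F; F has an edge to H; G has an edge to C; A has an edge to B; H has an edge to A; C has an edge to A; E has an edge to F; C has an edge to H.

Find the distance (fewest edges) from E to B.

4

Distance 0: E.
Distance 1: F, G.
Distance 2: C, H.
Distance 3: A.
Distance 4: B — contains B.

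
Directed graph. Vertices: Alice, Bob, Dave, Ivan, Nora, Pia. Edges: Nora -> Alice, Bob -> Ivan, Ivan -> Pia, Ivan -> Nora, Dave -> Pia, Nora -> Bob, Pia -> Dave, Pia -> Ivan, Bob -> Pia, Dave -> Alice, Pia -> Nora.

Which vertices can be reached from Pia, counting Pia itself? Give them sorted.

Start at Pia.
Its neighbours: Dave, Ivan, Nora.
Then their neighbours: Alice, Bob.
Every vertex is now reached.

Alice, Bob, Dave, Ivan, Nora, Pia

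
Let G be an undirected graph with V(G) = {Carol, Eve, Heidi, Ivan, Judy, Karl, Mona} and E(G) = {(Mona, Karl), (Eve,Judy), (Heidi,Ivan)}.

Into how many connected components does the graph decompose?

4

From Carol: component {Carol}.
From Eve: component {Eve, Judy}.
From Heidi: component {Heidi, Ivan}.
From Karl: component {Karl, Mona}.
That's 4 components.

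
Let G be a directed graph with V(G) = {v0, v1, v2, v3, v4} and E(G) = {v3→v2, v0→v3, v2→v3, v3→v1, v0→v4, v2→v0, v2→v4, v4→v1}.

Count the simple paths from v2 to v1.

v2→v0→v3→v1
v2→v0→v4→v1
v2→v3→v1
v2→v4→v1

4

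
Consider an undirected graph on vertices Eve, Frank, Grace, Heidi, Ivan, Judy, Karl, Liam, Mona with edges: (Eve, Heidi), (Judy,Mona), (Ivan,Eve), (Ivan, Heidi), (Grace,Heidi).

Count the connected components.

5

From Eve: component {Eve, Grace, Heidi, Ivan}.
From Frank: component {Frank}.
From Judy: component {Judy, Mona}.
From Karl: component {Karl}.
From Liam: component {Liam}.
That's 5 components.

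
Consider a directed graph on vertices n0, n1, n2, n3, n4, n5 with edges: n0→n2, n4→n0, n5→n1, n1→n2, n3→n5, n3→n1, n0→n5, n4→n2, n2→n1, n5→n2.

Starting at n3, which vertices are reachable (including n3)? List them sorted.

n1, n2, n3, n5

Start at n3.
Its neighbours: n1, n5.
Then their neighbours: n2.
Nothing further is reachable.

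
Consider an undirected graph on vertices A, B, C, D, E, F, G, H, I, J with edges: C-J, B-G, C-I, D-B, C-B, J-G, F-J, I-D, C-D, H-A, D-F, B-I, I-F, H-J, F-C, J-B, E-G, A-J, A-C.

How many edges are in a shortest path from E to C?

Distance 0: E.
Distance 1: G.
Distance 2: B, J.
Distance 3: A, C, D, F, H, I — contains C.

3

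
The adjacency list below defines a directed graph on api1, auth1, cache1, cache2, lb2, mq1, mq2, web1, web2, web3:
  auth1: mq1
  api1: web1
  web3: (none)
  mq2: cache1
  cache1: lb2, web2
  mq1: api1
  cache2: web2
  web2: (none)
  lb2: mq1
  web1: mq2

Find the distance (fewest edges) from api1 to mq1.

5

Distance 0: api1.
Distance 1: web1.
Distance 2: mq2.
Distance 3: cache1.
Distance 4: lb2, web2.
Distance 5: mq1 — contains mq1.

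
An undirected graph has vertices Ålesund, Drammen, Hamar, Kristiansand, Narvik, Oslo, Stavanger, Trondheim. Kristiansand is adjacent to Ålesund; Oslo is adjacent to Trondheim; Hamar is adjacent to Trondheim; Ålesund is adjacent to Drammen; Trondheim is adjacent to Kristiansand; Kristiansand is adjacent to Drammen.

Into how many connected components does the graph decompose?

From Ålesund: component {Ålesund, Drammen, Hamar, Kristiansand, Oslo, Trondheim}.
From Narvik: component {Narvik}.
From Stavanger: component {Stavanger}.
That's 3 components.

3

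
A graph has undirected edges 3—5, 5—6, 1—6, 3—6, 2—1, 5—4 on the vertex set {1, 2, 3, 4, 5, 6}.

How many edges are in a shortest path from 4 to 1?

3

Distance 0: 4.
Distance 1: 5.
Distance 2: 3, 6.
Distance 3: 1 — contains 1.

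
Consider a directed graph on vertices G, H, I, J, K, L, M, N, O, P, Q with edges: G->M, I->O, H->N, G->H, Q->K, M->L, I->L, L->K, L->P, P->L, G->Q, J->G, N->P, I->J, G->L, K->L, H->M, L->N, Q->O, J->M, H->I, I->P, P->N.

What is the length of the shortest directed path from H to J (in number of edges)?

Distance 0: H.
Distance 1: I, M, N.
Distance 2: J, L, O, P — contains J.

2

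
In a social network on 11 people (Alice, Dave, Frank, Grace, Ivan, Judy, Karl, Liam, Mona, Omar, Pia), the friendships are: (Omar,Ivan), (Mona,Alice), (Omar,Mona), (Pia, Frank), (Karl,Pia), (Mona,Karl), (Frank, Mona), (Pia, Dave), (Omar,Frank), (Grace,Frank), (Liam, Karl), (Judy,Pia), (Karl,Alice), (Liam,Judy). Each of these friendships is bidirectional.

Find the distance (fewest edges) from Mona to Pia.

2

Distance 0: Mona.
Distance 1: Alice, Frank, Karl, Omar.
Distance 2: Grace, Ivan, Liam, Pia — contains Pia.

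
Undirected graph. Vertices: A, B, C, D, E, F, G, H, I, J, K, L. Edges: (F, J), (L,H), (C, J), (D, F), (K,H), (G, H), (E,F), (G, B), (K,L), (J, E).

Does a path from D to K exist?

Explore from D.
Distance 1: reach F.
Distance 2: reach E, J.
Distance 3: reach C.
The search is exhausted without reaching K; it lies in a different component.

No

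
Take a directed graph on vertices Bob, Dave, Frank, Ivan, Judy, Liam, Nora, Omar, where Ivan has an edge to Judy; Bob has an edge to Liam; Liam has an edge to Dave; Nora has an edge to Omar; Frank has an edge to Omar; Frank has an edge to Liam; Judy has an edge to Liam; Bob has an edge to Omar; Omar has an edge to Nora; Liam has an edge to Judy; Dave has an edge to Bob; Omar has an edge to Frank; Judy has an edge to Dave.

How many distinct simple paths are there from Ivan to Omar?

2

Ivan→Judy→Dave→Bob→Omar
Ivan→Judy→Liam→Dave→Bob→Omar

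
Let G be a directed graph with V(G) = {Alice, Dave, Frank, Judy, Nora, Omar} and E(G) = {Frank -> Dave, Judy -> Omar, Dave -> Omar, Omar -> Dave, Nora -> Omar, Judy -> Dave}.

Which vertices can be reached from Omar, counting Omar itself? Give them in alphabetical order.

Dave, Omar

Start at Omar.
Its neighbours: Dave.
Nothing further is reachable.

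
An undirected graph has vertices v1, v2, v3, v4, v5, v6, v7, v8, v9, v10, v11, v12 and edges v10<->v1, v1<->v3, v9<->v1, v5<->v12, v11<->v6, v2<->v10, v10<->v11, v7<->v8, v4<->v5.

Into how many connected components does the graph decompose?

3

From v1: component {v1, v2, v3, v6, v9, v10, v11}.
From v4: component {v4, v5, v12}.
From v7: component {v7, v8}.
That's 3 components.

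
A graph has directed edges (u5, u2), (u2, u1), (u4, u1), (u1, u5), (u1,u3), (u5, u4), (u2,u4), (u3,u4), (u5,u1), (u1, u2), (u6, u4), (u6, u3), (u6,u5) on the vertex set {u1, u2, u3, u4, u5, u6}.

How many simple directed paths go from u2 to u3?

2

u2→u1→u3
u2→u4→u1→u3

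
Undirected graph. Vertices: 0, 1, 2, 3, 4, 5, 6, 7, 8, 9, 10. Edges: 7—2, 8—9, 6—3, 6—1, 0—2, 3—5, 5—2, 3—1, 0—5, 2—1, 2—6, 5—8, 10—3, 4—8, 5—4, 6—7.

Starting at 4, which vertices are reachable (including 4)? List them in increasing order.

0, 1, 2, 3, 4, 5, 6, 7, 8, 9, 10

Start at 4.
Its neighbours: 5, 8.
Then their neighbours: 0, 2, 3, 9.
Then next layer: 1, 6, 7, 10.
Every vertex is now reached.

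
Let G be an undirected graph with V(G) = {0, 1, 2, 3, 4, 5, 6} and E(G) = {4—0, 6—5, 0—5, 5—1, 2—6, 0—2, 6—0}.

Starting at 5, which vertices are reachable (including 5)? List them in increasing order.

0, 1, 2, 4, 5, 6

Start at 5.
Its neighbours: 0, 1, 6.
Then their neighbours: 2, 4.
Nothing further is reachable.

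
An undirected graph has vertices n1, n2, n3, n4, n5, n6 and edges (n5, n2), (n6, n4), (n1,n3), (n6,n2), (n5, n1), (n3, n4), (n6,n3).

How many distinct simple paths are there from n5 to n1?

n5–n1
n5–n2–n6–n3–n1
n5–n2–n6–n4–n3–n1

3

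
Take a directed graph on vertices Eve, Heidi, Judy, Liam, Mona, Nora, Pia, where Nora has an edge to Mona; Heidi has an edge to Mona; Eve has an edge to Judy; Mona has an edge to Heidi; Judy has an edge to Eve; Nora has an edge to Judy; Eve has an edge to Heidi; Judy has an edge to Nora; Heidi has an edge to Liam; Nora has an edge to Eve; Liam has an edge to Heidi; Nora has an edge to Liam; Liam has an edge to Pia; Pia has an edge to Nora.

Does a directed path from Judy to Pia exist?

Explore from Judy.
Distance 1: reach Eve, Nora.
Distance 2: reach Heidi, Liam, Mona.
Distance 3: reach Pia.
Found Pia.

Yes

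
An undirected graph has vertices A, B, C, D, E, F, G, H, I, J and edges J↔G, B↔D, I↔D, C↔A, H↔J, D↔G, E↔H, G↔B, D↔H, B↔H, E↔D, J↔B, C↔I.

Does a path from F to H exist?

F has no edges, so nothing is reachable from it.

No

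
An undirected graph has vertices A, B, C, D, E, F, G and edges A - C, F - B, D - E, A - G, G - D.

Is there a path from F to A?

No

Explore from F.
Distance 1: reach B.
The search is exhausted without reaching A; it lies in a different component.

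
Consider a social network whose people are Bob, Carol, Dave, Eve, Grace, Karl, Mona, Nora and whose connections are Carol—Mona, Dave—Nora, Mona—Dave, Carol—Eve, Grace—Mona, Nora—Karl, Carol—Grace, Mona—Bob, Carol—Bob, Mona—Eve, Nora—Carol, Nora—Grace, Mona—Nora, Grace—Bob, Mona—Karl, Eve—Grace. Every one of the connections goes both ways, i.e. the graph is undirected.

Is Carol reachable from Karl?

Yes

Explore from Karl.
Distance 1: reach Mona, Nora.
Distance 2: reach Bob, Carol, Dave, Eve, Grace.
Found Carol.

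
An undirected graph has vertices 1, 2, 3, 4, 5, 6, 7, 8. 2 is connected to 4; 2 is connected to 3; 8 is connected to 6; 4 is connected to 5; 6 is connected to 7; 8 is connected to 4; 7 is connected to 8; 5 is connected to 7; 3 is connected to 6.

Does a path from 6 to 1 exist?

Explore from 6.
Distance 1: reach 3, 7, 8.
Distance 2: reach 2, 4, 5.
The search is exhausted without reaching 1; it lies in a different component.

No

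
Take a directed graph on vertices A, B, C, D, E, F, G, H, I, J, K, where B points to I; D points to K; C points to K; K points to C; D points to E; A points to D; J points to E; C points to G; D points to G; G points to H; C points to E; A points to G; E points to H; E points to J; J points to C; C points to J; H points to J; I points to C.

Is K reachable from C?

Yes

Explore from C.
Distance 1: reach E, G, J, K.
Found K.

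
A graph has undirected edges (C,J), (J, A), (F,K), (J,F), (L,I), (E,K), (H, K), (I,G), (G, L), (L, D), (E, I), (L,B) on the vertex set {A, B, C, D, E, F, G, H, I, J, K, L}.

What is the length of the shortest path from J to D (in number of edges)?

6

Distance 0: J.
Distance 1: A, C, F.
Distance 2: K.
Distance 3: E, H.
Distance 4: I.
Distance 5: G, L.
Distance 6: B, D — contains D.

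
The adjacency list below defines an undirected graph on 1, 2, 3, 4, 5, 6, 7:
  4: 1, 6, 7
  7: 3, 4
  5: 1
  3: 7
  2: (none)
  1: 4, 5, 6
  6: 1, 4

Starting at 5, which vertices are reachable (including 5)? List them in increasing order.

Start at 5.
Its neighbours: 1.
Then their neighbours: 4, 6.
Then next layer: 7.
Then next layer: 3.
Nothing further is reachable.

1, 3, 4, 5, 6, 7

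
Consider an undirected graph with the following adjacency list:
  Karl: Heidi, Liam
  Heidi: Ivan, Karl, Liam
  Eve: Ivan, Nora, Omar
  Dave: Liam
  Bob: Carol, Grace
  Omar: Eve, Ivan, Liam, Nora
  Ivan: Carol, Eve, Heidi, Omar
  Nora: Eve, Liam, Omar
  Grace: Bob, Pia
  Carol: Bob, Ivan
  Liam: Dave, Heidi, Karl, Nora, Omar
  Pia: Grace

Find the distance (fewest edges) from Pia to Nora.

Distance 0: Pia.
Distance 1: Grace.
Distance 2: Bob.
Distance 3: Carol.
Distance 4: Ivan.
Distance 5: Eve, Heidi, Omar.
Distance 6: Karl, Liam, Nora — contains Nora.

6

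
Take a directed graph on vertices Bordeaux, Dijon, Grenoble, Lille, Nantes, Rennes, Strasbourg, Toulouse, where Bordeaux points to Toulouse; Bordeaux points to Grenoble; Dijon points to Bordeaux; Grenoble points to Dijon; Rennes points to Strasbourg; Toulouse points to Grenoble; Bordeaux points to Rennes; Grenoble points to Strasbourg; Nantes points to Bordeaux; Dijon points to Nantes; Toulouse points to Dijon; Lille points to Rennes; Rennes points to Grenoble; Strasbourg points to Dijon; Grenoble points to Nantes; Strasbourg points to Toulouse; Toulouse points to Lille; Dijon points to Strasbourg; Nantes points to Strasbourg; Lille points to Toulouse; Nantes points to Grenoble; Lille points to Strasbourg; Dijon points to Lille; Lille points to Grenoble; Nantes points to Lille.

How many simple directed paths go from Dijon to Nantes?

16

Dijon→Bordeaux→Grenoble→Nantes
Dijon→Bordeaux→Rennes→Grenoble→Nantes
Dijon→Bordeaux→Rennes→Strasbourg→Toulouse→Grenoble→Nantes
Dijon→Bordeaux→Rennes→Strasbourg→Toulouse→Lille→Grenoble→Nantes
Dijon→Bordeaux→Toulouse→Grenoble→Nantes
Dijon→Bordeaux→Toulouse→Lille→Grenoble→Nantes
Dijon→Bordeaux→Toulouse→Lille→Rennes→Grenoble→Nantes
Dijon→Lille→Grenoble→Nantes
... and 8 more.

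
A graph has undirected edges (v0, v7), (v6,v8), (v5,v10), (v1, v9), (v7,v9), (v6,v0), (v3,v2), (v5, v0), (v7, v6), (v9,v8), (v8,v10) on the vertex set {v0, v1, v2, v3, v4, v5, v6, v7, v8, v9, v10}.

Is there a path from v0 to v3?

Explore from v0.
Distance 1: reach v5, v6, v7.
Distance 2: reach v8, v9, v10.
Distance 3: reach v1.
The search is exhausted without reaching v3; it lies in a different component.

No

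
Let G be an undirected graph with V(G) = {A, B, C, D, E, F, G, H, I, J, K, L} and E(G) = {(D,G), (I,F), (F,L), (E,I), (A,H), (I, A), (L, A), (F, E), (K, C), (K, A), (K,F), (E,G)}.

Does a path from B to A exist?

B has no edges, so nothing is reachable from it.

No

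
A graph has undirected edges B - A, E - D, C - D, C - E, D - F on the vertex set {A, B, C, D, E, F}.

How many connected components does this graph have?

From A: component {A, B}.
From C: component {C, D, E, F}.
That's 2 components.

2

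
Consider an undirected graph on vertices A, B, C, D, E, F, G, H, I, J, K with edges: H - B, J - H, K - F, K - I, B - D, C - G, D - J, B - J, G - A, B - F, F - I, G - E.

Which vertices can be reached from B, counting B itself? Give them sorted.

Start at B.
Its neighbours: D, F, H, J.
Then their neighbours: I, K.
Nothing further is reachable.

B, D, F, H, I, J, K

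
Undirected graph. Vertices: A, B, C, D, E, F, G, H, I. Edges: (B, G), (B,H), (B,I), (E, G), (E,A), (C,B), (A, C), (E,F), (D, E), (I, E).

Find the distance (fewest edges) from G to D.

2

Distance 0: G.
Distance 1: B, E.
Distance 2: A, C, D, F, H, I — contains D.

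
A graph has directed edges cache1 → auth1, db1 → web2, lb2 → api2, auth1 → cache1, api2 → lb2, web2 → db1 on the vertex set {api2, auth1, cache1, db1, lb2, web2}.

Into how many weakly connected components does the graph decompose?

From api2: component {api2, lb2}.
From auth1: component {auth1, cache1}.
From db1: component {db1, web2}.
That's 3 components.

3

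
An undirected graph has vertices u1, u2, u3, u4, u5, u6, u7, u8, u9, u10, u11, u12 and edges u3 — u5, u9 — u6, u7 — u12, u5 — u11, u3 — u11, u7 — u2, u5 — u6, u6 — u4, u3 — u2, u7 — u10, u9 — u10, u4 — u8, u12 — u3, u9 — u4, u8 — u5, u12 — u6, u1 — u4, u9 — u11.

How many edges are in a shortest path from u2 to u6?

Distance 0: u2.
Distance 1: u3, u7.
Distance 2: u5, u10, u11, u12.
Distance 3: u6, u8, u9 — contains u6.

3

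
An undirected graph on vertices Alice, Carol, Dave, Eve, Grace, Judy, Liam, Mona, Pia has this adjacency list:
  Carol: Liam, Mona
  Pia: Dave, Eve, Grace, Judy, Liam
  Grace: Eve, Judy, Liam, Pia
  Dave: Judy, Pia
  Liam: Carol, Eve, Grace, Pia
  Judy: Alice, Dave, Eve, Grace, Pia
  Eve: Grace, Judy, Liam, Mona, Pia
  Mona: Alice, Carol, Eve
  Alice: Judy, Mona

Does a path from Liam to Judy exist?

Explore from Liam.
Distance 1: reach Carol, Eve, Grace, Pia.
Distance 2: reach Dave, Judy, Mona.
Found Judy.

Yes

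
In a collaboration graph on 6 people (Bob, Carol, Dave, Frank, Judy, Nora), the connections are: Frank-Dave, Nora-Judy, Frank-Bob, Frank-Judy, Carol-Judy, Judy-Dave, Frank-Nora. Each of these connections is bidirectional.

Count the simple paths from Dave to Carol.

3

Dave–Frank–Judy–Carol
Dave–Frank–Nora–Judy–Carol
Dave–Judy–Carol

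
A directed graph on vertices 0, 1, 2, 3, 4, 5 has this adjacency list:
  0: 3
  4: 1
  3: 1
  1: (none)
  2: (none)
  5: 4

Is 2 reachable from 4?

No

Explore from 4.
Distance 1: reach 1.
The search from 4 is exhausted; no directed path reaches 2.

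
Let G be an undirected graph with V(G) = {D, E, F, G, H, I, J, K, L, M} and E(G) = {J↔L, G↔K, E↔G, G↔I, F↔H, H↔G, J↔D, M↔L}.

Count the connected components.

2

From D: component {D, J, L, M}.
From E: component {E, F, G, H, I, K}.
That's 2 components.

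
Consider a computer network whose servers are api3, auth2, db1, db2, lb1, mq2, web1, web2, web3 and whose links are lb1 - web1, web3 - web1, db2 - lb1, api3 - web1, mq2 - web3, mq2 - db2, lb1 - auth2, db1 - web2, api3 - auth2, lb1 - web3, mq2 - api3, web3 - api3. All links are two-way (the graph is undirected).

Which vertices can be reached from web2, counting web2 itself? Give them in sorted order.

Start at web2.
Its neighbours: db1.
Nothing further is reachable.

db1, web2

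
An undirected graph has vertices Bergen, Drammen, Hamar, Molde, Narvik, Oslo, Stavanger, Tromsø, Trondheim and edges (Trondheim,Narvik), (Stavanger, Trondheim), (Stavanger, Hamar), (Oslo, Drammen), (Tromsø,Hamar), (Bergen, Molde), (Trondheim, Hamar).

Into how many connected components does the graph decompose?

3

From Bergen: component {Bergen, Molde}.
From Drammen: component {Drammen, Oslo}.
From Hamar: component {Hamar, Narvik, Stavanger, Tromsø, Trondheim}.
That's 3 components.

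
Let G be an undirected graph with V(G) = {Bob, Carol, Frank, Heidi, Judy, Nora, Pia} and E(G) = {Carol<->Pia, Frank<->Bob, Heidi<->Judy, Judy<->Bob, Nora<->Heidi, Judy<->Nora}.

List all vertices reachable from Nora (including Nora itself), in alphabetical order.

Bob, Frank, Heidi, Judy, Nora

Start at Nora.
Its neighbours: Heidi, Judy.
Then their neighbours: Bob.
Then next layer: Frank.
Nothing further is reachable.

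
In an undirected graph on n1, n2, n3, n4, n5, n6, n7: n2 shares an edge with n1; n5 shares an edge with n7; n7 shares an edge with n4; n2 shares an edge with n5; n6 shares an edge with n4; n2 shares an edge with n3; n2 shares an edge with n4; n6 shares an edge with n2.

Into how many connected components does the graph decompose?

1

From n1: component {n1, n2, n3, n4, n5, n6, n7}.
That's 1 component.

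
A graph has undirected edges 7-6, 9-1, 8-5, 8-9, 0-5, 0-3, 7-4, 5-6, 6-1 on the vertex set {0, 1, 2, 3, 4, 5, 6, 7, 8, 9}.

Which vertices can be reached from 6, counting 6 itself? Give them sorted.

0, 1, 3, 4, 5, 6, 7, 8, 9

Start at 6.
Its neighbours: 1, 5, 7.
Then their neighbours: 0, 4, 8, 9.
Then next layer: 3.
Nothing further is reachable.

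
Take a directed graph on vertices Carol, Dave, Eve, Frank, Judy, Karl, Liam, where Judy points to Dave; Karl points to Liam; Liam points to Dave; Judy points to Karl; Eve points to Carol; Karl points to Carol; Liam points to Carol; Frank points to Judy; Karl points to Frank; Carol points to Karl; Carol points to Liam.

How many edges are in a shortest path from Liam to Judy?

4

Distance 0: Liam.
Distance 1: Carol, Dave.
Distance 2: Karl.
Distance 3: Frank.
Distance 4: Judy — contains Judy.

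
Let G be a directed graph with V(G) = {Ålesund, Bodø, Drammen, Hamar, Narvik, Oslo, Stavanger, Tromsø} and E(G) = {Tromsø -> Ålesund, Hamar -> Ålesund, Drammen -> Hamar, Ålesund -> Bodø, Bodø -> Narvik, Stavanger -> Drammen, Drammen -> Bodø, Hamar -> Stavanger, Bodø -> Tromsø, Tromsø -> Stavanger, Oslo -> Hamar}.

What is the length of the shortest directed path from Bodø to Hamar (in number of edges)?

4

Distance 0: Bodø.
Distance 1: Narvik, Tromsø.
Distance 2: Ålesund, Stavanger.
Distance 3: Drammen.
Distance 4: Hamar — contains Hamar.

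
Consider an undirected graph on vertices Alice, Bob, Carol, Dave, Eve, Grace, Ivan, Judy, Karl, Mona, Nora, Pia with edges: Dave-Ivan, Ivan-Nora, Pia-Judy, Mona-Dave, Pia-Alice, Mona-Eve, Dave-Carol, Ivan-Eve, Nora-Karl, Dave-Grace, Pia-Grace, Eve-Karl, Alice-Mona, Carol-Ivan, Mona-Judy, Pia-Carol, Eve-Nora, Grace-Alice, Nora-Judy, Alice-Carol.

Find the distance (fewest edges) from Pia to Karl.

3

Distance 0: Pia.
Distance 1: Alice, Carol, Grace, Judy.
Distance 2: Dave, Ivan, Mona, Nora.
Distance 3: Eve, Karl — contains Karl.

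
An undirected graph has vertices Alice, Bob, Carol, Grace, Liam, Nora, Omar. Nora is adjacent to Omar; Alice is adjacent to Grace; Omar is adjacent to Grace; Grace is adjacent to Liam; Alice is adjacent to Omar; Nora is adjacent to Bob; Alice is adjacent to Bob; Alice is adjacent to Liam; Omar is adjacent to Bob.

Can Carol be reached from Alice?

No

Explore from Alice.
Distance 1: reach Bob, Grace, Liam, Omar.
Distance 2: reach Nora.
The search is exhausted without reaching Carol; it lies in a different component.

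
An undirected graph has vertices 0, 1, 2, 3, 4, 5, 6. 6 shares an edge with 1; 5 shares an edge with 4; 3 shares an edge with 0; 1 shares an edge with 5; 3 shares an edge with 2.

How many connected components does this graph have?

2

From 0: component {0, 2, 3}.
From 1: component {1, 4, 5, 6}.
That's 2 components.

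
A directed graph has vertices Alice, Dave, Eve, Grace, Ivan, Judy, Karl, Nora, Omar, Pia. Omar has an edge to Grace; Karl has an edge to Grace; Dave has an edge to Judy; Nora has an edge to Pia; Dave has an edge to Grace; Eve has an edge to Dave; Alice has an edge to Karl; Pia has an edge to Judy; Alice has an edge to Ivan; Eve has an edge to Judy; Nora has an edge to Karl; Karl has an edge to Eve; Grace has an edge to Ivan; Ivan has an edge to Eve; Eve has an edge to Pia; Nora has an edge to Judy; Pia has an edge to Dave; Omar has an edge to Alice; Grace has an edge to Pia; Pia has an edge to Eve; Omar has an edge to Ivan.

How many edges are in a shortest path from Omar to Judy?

Distance 0: Omar.
Distance 1: Alice, Grace, Ivan.
Distance 2: Eve, Karl, Pia.
Distance 3: Dave, Judy — contains Judy.

3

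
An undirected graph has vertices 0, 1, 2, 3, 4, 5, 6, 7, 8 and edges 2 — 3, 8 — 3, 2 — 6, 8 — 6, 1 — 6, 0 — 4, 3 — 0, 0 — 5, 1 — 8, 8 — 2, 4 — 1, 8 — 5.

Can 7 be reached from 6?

Explore from 6.
Distance 1: reach 1, 2, 8.
Distance 2: reach 3, 4, 5.
Distance 3: reach 0.
The search is exhausted without reaching 7; it lies in a different component.

No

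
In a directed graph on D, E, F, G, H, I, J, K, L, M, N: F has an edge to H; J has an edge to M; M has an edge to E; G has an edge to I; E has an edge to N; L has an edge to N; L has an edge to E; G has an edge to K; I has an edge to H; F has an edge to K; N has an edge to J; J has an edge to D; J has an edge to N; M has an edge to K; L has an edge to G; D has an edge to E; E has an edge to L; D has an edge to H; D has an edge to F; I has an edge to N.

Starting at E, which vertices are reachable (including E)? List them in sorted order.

Start at E.
Its neighbours: L, N.
Then their neighbours: G, J.
Then next layer: D, I, K, M.
Then next layer: F, H.
Every vertex is now reached.

D, E, F, G, H, I, J, K, L, M, N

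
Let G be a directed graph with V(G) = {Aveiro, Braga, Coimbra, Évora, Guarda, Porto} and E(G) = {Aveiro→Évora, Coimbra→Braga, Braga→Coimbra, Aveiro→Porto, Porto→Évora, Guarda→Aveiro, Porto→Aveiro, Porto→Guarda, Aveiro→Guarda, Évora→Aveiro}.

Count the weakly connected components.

From Aveiro: component {Aveiro, Évora, Guarda, Porto}.
From Braga: component {Braga, Coimbra}.
That's 2 components.

2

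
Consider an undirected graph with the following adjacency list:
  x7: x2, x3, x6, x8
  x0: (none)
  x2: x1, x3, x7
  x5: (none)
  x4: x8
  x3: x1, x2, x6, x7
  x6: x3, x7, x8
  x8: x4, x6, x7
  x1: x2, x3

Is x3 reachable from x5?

No

x5 has no edges, so nothing is reachable from it.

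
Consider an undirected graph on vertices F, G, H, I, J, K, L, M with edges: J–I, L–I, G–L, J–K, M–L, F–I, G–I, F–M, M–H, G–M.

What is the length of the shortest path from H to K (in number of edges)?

5

Distance 0: H.
Distance 1: M.
Distance 2: F, G, L.
Distance 3: I.
Distance 4: J.
Distance 5: K — contains K.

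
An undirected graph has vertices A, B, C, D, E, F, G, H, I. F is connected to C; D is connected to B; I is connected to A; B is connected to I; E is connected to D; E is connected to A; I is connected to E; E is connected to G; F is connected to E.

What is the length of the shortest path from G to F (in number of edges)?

Distance 0: G.
Distance 1: E.
Distance 2: A, D, F, I — contains F.

2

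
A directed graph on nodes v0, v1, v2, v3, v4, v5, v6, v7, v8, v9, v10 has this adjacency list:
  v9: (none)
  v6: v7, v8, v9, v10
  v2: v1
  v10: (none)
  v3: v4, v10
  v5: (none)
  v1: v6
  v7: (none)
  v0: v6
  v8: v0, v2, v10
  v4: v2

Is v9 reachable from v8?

Explore from v8.
Distance 1: reach v0, v2, v10.
Distance 2: reach v1, v6.
Distance 3: reach v7, v9.
Found v9.

Yes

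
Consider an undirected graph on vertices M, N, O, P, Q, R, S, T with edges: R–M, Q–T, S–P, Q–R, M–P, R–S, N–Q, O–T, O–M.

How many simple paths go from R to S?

3

R–M–P–S
R–Q–T–O–M–P–S
R–S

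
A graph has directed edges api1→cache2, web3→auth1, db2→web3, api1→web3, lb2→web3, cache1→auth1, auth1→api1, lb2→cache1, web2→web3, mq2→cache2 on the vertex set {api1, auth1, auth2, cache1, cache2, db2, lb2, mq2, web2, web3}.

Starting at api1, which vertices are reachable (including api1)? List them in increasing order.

api1, auth1, cache2, web3

Start at api1.
Its neighbours: cache2, web3.
Then their neighbours: auth1.
Nothing further is reachable.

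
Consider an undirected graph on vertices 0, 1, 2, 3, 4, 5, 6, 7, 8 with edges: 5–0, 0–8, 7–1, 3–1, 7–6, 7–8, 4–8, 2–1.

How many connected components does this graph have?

From 0: component {0, 1, 2, 3, 4, 5, 6, 7, 8}.
That's 1 component.

1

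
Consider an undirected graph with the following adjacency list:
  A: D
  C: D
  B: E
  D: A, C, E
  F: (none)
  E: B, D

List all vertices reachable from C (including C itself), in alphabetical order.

Start at C.
Its neighbours: D.
Then their neighbours: A, E.
Then next layer: B.
Nothing further is reachable.

A, B, C, D, E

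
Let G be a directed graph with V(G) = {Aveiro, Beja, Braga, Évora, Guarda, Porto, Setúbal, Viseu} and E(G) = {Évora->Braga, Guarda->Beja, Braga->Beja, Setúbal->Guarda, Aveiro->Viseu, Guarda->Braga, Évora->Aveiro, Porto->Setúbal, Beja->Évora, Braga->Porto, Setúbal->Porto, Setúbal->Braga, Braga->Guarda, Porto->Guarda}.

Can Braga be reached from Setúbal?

Explore from Setúbal.
Distance 1: reach Braga, Guarda, Porto.
Found Braga.

Yes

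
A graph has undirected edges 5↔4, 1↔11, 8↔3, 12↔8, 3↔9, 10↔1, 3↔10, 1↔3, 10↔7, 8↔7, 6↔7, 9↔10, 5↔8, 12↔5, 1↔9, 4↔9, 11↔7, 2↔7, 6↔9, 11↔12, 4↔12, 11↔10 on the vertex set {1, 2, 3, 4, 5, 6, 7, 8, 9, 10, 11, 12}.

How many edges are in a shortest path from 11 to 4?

Distance 0: 11.
Distance 1: 1, 7, 10, 12.
Distance 2: 2, 3, 4, 5, 6, 8, 9 — contains 4.

2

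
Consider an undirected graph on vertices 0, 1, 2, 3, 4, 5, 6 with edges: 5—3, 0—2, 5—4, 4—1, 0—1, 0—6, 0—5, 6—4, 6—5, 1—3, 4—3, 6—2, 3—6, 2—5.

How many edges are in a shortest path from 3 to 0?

Distance 0: 3.
Distance 1: 1, 4, 5, 6.
Distance 2: 0, 2 — contains 0.

2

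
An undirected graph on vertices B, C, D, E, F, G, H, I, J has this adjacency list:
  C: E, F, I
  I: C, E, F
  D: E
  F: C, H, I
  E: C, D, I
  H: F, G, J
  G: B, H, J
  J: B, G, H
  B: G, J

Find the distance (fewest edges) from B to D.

Distance 0: B.
Distance 1: G, J.
Distance 2: H.
Distance 3: F.
Distance 4: C, I.
Distance 5: E.
Distance 6: D — contains D.

6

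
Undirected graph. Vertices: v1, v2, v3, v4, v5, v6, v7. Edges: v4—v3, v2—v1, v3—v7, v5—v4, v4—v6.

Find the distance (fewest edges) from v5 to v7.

3

Distance 0: v5.
Distance 1: v4.
Distance 2: v3, v6.
Distance 3: v7 — contains v7.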